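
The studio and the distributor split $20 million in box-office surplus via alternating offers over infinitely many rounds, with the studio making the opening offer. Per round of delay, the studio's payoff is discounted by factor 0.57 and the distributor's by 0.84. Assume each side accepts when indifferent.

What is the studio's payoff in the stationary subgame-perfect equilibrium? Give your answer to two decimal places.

6.14

Let x be the studio's share when the studio proposes and y be the distributor's share when the distributor proposes.
The distributor accepts iff offered ≥ 0.84·y, so x = 20 − 0.84y. Symmetrically y = 20 − 0.57x.
Substituting: x = 20 − 0.84(20 − 0.57x), giving x(1 − 0.57·0.84) = 20(1 − 0.84).
So x = 20 × 0.16 / 0.5212 ≈ 6.1397, and the distributor receives 20 − x ≈ 13.8603.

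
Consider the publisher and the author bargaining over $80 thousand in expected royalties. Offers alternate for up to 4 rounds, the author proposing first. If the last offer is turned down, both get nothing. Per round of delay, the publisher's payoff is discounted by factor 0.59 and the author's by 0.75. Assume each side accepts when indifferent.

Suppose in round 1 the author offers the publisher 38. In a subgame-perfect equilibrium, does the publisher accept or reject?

Round 4 (the publisher proposes): the author will accept anything ≥ 0, so the publisher offers 0 and keeps 80.
Round 3 (the author proposes): the publisher can get 80 next round, worth 0.59 × 80 = 47.2 now. The author offers 47.2 and keeps 80 − 47.2 = 32.8.
Round 2 (the publisher proposes): the author can get 32.8 next round, worth 0.75 × 32.8 = 24.6 now. The publisher offers 24.6 and keeps 80 − 24.6 = 55.4.
So by rejecting in round 1, the publisher gets 55.4 next round, worth 0.59 × 55.4 = 32.686 now.
Offer 38 ≥ 32.686, so the publisher accepts.

Accept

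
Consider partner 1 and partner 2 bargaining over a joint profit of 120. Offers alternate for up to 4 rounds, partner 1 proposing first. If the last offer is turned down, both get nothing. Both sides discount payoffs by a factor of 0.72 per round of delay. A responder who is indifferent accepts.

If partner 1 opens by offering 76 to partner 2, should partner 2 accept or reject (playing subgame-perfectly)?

Round 4 (partner 2 proposes): partner 1 will accept anything ≥ 0, so partner 2 offers 0 and keeps 120.
Round 3 (partner 1 proposes): partner 2 can get 120 next round, worth 0.72 × 120 = 86.4 now. Partner 1 offers 86.4 and keeps 120 − 86.4 = 33.6.
Round 2 (partner 2 proposes): partner 1 can get 33.6 next round, worth 0.72 × 33.6 = 24.192 now. Partner 2 offers 24.192 and keeps 120 − 24.192 = 95.808.
So by rejecting in round 1, partner 2 gets 95.808 next round, worth 0.72 × 95.808 = 68.98176 now.
Offer 76 ≥ 68.98176, so partner 2 accepts.

Accept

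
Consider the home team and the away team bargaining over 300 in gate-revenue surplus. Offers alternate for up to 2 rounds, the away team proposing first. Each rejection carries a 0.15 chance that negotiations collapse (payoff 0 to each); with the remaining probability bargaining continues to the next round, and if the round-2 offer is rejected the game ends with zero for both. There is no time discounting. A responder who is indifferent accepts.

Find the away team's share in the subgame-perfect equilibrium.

Round 2 (the home team proposes): rejection yields 0 for the away team; the home team offers 0 and keeps 300.
Round 1 (the away team proposes): rejecting gives the home team an expected 0.85 × 300 = 255. The away team offers 255 and keeps 300 − 255 = 45.

45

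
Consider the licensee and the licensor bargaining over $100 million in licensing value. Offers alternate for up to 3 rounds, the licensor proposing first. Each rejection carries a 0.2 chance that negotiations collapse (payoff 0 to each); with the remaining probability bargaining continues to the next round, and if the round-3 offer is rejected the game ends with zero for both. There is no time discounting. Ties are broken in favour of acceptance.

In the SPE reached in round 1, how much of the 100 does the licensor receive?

84

Round 3 (the licensor proposes): rejection yields 0 for the licensee; the licensor offers 0 and keeps 100.
Round 2 (the licensee proposes): rejecting gives the licensor an expected 0.8 × 100 = 80; the licensee offers that and keeps 20.
Round 1 (the licensor proposes): rejecting gives the licensee an expected 0.8 × 20 = 16. The licensor offers 16 and keeps 100 − 16 = 84.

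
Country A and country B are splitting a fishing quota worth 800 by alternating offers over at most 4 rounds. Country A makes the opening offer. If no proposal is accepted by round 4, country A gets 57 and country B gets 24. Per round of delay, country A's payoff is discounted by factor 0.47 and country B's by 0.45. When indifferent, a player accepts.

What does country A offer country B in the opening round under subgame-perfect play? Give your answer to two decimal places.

261.52

Round 4 (country B proposes): country A gets 57 if talks fail, so country B offers 57 and keeps 743.
Round 3 (country A proposes): country B can get 743 next round, worth 0.45 × 743 = 334.35 now, so country A offers 334.35, keeping 465.65.
Round 2 (country B proposes): country A can get 465.65 next round, worth 0.47 × 465.65 = 218.8555 now, so country B offers 218.8555, keeping 581.1445.
Round 1 (country A proposes): country B can get 581.1445 next round, worth 0.45 × 581.1445 = 261.515025 now; country A offers that and keeps 538.484975.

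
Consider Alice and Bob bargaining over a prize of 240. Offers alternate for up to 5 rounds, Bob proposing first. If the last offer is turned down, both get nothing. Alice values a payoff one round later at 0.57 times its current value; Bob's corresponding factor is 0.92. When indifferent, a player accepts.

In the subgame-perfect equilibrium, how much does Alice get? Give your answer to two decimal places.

By backward induction:
Round 5 (Bob proposes): rejection yields 0 for Alice; Bob offers 0 and keeps 240.
Round 4 (Alice proposes): Bob can get 240 next round, worth 0.92 × 240 = 220.8 now; Alice offers that and keeps 19.2.
Round 3 (Bob proposes): Alice can get 19.2 next round, worth 0.57 × 19.2 = 10.944 now; Bob offers that and keeps 229.056.
Round 2 (Alice proposes): Bob can get 229.056 next round, worth 0.92 × 229.056 = 210.73152 now; Alice offers that and keeps 29.26848.
Round 1 (Bob proposes): Alice can get 29.26848 next round, worth 0.57 × 29.26848 = 16.6830336 now, so Bob offers 16.6830336, keeping 223.3169664.

16.68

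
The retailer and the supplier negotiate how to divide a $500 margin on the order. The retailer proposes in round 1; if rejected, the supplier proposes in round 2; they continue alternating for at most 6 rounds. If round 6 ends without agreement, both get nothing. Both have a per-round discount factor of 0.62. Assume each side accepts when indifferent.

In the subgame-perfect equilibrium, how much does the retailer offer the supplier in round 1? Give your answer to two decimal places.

Round 6 (the supplier proposes): rejection yields 0 for the retailer; the supplier offers 0 and keeps 500.
Round 5 (the retailer proposes): the supplier can get 500 next round, worth 0.62 × 500 = 310 now; the retailer offers that and keeps 190.
Round 4 (the supplier proposes): the retailer can get 190 next round, worth 0.62 × 190 = 117.8 now; the supplier offers that and keeps 382.2.
Round 3 (the retailer proposes): the supplier can get 382.2 next round, worth 0.62 × 382.2 = 236.964 now; the retailer offers that and keeps 263.036.
Round 2 (the supplier proposes): the retailer can get 263.036 next round, worth 0.62 × 263.036 = 163.08232 now; the supplier offers that and keeps 336.91768.
Round 1 (the retailer proposes): the supplier can get 336.91768 next round, worth 0.62 × 336.91768 = 208.8889616 now; the retailer offers that and keeps 291.1110384.

208.89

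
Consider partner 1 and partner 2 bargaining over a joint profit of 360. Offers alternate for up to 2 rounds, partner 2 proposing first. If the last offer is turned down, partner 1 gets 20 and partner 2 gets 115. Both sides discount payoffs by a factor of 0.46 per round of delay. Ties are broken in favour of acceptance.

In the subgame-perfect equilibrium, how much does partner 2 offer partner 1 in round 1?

112.7

Round 2 (partner 1 proposes): partner 2 gets 115 if talks fail, so partner 1 offers 115 and keeps 245.
Round 1 (partner 2 proposes): partner 1 can get 245 next round, worth 0.46 × 245 = 112.7 now; partner 2 offers that and keeps 247.3.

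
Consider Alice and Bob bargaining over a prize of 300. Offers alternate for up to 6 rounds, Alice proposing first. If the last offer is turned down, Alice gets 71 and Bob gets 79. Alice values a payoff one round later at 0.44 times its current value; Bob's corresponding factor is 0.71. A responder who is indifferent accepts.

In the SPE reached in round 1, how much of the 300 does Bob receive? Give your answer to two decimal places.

172.41

Work backward from the last round.
Round 6 (Bob proposes): Alice gets 71 if talks fail, so Bob offers 71 and keeps 229.
Round 5 (Alice proposes): Bob can get 229 next round, worth 0.71 × 229 = 162.59 now; Alice offers that and keeps 137.41.
Round 4 (Bob proposes): Alice can get 137.41 next round, worth 0.44 × 137.41 = 60.4604 now. Bob offers 60.4604 and keeps 300 − 60.4604 = 239.5396.
Round 3 (Alice proposes): Bob can get 239.5396 next round, worth 0.71 × 239.5396 = 170.073116 now; Alice offers that and keeps 129.926884.
Round 2 (Bob proposes): Alice can get 129.926884 next round, worth 0.44 × 129.926884 = 57.16782896 now; Bob offers that and keeps 242.83217104.
Round 1 (Alice proposes): Bob can get 242.83217104 next round, worth 0.71 × 242.83217104 = 172.4108414384 now, so Alice offers 172.4108414384, keeping 127.5891585616.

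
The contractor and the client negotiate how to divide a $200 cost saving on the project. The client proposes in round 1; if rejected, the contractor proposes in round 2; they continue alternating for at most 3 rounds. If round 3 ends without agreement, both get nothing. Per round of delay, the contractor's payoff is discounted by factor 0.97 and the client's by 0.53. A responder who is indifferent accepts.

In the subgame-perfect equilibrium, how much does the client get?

Work backward from the last round.
Round 3 (the client proposes): rejection yields 0 for the contractor; the client offers 0 and keeps 200.
Round 2 (the contractor proposes): the client can get 200 next round, worth 0.53 × 200 = 106 now. The contractor offers 106 and keeps 200 − 106 = 94.
Round 1 (the client proposes): the contractor can get 94 next round, worth 0.97 × 94 = 91.18 now, so the client offers 91.18, keeping 108.82.

108.82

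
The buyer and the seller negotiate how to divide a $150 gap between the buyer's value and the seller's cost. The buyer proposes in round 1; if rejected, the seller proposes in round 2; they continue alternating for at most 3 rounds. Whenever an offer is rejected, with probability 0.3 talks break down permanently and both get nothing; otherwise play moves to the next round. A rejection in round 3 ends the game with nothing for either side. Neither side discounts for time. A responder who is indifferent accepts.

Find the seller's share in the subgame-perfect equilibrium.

31.5

Round 3 (the buyer proposes): rejection yields 0 for the seller; the buyer offers 0 and keeps 150.
Round 2 (the seller proposes): rejecting gives the buyer an expected 0.7 × 150 = 105. The seller offers 105 and keeps 150 − 105 = 45.
Round 1 (the buyer proposes): rejecting gives the seller an expected 0.7 × 45 = 31.5; the buyer offers that and keeps 118.5.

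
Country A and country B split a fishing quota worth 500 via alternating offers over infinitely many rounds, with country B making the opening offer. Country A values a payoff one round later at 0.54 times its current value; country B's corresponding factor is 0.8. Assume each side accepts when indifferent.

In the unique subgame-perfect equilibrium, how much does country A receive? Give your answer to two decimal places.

When country B proposes, country A accepts any offer worth at least 0.54 times what country A would get by proposing next round; and vice versa.
This gives x = 500 − 0.54y and y = 500 − 0.8x, where x and y are each side's share when it proposes.
Hence (1 − 0.54·0.8)x = 500(1 − 0.54), i.e. 0.568·x = 230.
x ≈ 404.9296; country A's share is 500 − x ≈ 95.0704.

95.07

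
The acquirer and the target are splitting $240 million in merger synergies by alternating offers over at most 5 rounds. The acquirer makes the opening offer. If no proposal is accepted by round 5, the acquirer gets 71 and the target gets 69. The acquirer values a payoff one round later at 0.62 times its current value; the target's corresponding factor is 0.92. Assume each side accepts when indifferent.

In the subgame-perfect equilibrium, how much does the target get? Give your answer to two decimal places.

Round 5 (the acquirer proposes): the target gets 69 if talks fail, so the acquirer offers 69 and keeps 171.
Round 4 (the target proposes): the acquirer can get 171 next round, worth 0.62 × 171 = 106.02 now; the target offers that and keeps 133.98.
Round 3 (the acquirer proposes): the target can get 133.98 next round, worth 0.92 × 133.98 = 123.2616 now. The acquirer offers 123.2616 and keeps 240 − 123.2616 = 116.7384.
Round 2 (the target proposes): the acquirer can get 116.7384 next round, worth 0.62 × 116.7384 = 72.377808 now, so the target offers 72.377808, keeping 167.622192.
Round 1 (the acquirer proposes): the target can get 167.622192 next round, worth 0.92 × 167.622192 = 154.21241664 now. The acquirer offers 154.21241664 and keeps 240 − 154.21241664 = 85.78758336.

154.21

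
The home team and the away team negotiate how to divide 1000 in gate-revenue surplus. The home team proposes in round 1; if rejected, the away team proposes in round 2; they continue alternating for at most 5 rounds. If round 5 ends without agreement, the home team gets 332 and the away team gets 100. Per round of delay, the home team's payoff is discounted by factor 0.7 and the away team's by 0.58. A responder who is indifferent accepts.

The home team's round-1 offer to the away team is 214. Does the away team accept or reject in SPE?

Round 5 (the home team proposes): the away team gets 100 if talks fail, so the home team offers 100 and keeps 900.
Round 4 (the away team proposes): the home team can get 900 next round, worth 0.7 × 900 = 630 now. The away team offers 630 and keeps 1000 − 630 = 370.
Round 3 (the home team proposes): the away team can get 370 next round, worth 0.58 × 370 = 214.6 now, so the home team offers 214.6, keeping 785.4.
Round 2 (the away team proposes): the home team can get 785.4 next round, worth 0.7 × 785.4 = 549.78 now; the away team offers that and keeps 450.22.
So by rejecting in round 1, the away team gets 450.22 next round, worth 0.58 × 450.22 = 261.1276 now.
Offer 214 < 261.1276, so the away team rejects.

Reject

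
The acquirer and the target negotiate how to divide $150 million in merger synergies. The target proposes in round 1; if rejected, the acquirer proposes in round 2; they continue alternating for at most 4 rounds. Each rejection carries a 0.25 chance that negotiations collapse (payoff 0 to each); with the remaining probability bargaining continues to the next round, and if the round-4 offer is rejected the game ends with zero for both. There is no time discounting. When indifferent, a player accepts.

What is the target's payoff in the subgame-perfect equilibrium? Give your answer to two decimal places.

Round 4 (the acquirer proposes): rejection yields 0 for the target; the acquirer offers 0 and keeps 150.
Round 3 (the target proposes): rejecting gives the acquirer an expected 0.75 × 150 = 112.5, so the target offers 112.5, keeping 37.5.
Round 2 (the acquirer proposes): rejecting gives the target an expected 0.75 × 37.5 = 28.125. The acquirer offers 28.125 and keeps 150 − 28.125 = 121.875.
Round 1 (the target proposes): rejecting gives the acquirer an expected 0.75 × 121.875 = 91.40625. The target offers 91.40625 and keeps 150 − 91.40625 = 58.59375.

58.59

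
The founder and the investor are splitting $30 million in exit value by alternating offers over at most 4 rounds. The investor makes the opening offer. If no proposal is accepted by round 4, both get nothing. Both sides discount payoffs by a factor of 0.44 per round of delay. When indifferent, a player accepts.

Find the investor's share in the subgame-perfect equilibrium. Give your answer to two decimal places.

Solve by backward induction from round 4.
Round 4 (the founder proposes): the investor will accept anything ≥ 0, so the founder offers 0 and keeps 30.
Round 3 (the investor proposes): the founder can get 30 next round, worth 0.44 × 30 = 13.2 now, so the investor offers 13.2, keeping 16.8.
Round 2 (the founder proposes): the investor can get 16.8 next round, worth 0.44 × 16.8 = 7.392 now; the founder offers that and keeps 22.608.
Round 1 (the investor proposes): the founder can get 22.608 next round, worth 0.44 × 22.608 = 9.94752 now; the investor offers that and keeps 20.05248.

20.05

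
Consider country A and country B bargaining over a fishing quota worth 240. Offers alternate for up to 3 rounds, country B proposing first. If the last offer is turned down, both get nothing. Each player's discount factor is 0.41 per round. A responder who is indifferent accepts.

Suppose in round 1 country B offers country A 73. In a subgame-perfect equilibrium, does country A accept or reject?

Work out country A's continuation value if the offer is rejected.
Round 3 (country B proposes): rejection yields 0 for country A; country B offers 0 and keeps 240.
Round 2 (country A proposes): country B can get 240 next round, worth 0.41 × 240 = 98.4 now, so country A offers 98.4, keeping 141.6.
So by rejecting in round 1, country A gets 141.6 next round, worth 0.41 × 141.6 = 58.056 now.
Offer 73 ≥ 58.056, so country A accepts.

Accept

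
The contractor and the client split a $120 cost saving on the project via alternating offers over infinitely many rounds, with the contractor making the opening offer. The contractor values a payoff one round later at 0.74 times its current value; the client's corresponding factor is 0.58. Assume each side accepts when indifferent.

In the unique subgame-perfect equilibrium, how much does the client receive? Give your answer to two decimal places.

31.70

In a stationary SPE each proposer offers the other exactly their discounted continuation value.
If the contractor keeps x when proposing and the client keeps y when proposing, then x = 120 − 0.58y and y = 120 − 0.74x.
Solving: x = 120(1 − 0.58) / (1 − 0.74·0.58) = 50.4 / 0.5708 ≈ 88.2971.
The client gets 120 − 88.2971 ≈ 31.7029.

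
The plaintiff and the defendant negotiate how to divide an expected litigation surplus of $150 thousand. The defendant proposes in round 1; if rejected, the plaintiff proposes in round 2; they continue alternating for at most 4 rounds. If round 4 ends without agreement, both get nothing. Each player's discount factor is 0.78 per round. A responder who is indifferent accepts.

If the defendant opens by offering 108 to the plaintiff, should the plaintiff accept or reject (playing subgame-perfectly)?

Work out the plaintiff's continuation value if the offer is rejected.
Round 4 (the plaintiff proposes): the defendant will accept anything ≥ 0, so the plaintiff offers 0 and keeps 150.
Round 3 (the defendant proposes): the plaintiff can get 150 next round, worth 0.78 × 150 = 117 now. The defendant offers 117 and keeps 150 − 117 = 33.
Round 2 (the plaintiff proposes): the defendant can get 33 next round, worth 0.78 × 33 = 25.74 now, so the plaintiff offers 25.74, keeping 124.26.
So by rejecting in round 1, the plaintiff gets 124.26 next round, worth 0.78 × 124.26 = 96.9228 now.
Offer 108 ≥ 96.9228, so the plaintiff accepts.

Accept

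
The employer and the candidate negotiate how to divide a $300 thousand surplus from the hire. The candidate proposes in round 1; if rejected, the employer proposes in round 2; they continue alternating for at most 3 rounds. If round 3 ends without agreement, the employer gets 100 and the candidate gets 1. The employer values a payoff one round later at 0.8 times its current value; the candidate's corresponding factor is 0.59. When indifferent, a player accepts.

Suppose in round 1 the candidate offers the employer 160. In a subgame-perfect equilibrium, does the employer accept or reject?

Work out the employer's continuation value if the offer is rejected.
Round 3 (the candidate proposes): the employer gets 100 if talks fail, so the candidate offers 100 and keeps 200.
Round 2 (the employer proposes): the candidate can get 200 next round, worth 0.59 × 200 = 118 now, so the employer offers 118, keeping 182.
So by rejecting in round 1, the employer gets 182 next round, worth 0.8 × 182 = 145.6 now.
Offer 160 ≥ 145.6, so the employer accepts.

Accept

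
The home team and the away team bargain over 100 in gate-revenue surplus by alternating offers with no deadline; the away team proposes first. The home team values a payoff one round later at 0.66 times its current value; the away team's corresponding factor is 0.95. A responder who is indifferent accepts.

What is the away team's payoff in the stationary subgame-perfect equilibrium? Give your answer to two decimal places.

In a stationary SPE each proposer offers the other exactly their discounted continuation value.
If the away team keeps x when proposing and the home team keeps y when proposing, then x = 100 − 0.66y and y = 100 − 0.95x.
Solving: x = 100(1 − 0.66) / (1 − 0.95·0.66) = 34 / 0.373 ≈ 91.1528.
The home team gets 100 − 91.1528 ≈ 8.8472.

91.15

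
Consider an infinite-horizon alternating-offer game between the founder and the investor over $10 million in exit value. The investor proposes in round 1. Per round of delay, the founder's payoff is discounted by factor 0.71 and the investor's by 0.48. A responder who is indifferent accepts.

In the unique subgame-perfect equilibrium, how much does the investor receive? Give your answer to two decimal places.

4.40

In a stationary SPE each proposer offers the other exactly their discounted continuation value.
If the investor keeps x when proposing and the founder keeps y when proposing, then x = 10 − 0.71y and y = 10 − 0.48x.
Solving: x = 10(1 − 0.71) / (1 − 0.48·0.71) = 2.9 / 0.6592 ≈ 4.3993.
The founder gets 10 − 4.3993 ≈ 5.6007.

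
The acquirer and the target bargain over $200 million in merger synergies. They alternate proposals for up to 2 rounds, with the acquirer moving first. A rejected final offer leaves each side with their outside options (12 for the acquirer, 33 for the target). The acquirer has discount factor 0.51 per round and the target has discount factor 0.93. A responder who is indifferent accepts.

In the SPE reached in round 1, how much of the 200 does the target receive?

Round 2 (the target proposes): the acquirer gets 12 if talks fail, so the target offers 12 and keeps 188.
Round 1 (the acquirer proposes): the target can get 188 next round, worth 0.93 × 188 = 174.84 now, so the acquirer offers 174.84, keeping 25.16.

174.84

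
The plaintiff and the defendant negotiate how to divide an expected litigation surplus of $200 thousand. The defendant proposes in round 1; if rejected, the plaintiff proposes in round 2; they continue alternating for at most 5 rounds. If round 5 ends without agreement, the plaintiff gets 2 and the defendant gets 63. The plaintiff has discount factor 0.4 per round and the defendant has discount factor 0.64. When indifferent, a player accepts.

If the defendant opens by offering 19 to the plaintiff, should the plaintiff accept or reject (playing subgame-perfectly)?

Reject

Work out the plaintiff's continuation value if the offer is rejected.
Round 5 (the defendant proposes): the plaintiff gets 2 if talks fail, so the defendant offers 2 and keeps 198.
Round 4 (the plaintiff proposes): the defendant can get 198 next round, worth 0.64 × 198 = 126.72 now, so the plaintiff offers 126.72, keeping 73.28.
Round 3 (the defendant proposes): the plaintiff can get 73.28 next round, worth 0.4 × 73.28 = 29.312 now; the defendant offers that and keeps 170.688.
Round 2 (the plaintiff proposes): the defendant can get 170.688 next round, worth 0.64 × 170.688 = 109.24032 now. The plaintiff offers 109.24032 and keeps 200 − 109.24032 = 90.75968.
So by rejecting in round 1, the plaintiff gets 90.75968 next round, worth 0.4 × 90.75968 = 36.303872 now.
Offer 19 < 36.303872, so the plaintiff rejects.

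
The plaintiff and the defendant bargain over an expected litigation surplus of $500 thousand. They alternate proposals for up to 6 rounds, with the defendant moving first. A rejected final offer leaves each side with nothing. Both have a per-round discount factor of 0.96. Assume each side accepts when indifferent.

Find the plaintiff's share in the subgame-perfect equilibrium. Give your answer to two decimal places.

Round 6 (the plaintiff proposes): the defendant will accept anything ≥ 0, so the plaintiff offers 0 and keeps 500.
Round 5 (the defendant proposes): the plaintiff can get 500 next round, worth 0.96 × 500 = 480 now, so the defendant offers 480, keeping 20.
Round 4 (the plaintiff proposes): the defendant can get 20 next round, worth 0.96 × 20 = 19.2 now; the plaintiff offers that and keeps 480.8.
Round 3 (the defendant proposes): the plaintiff can get 480.8 next round, worth 0.96 × 480.8 = 461.568 now; the defendant offers that and keeps 38.432.
Round 2 (the plaintiff proposes): the defendant can get 38.432 next round, worth 0.96 × 38.432 = 36.89472 now. The plaintiff offers 36.89472 and keeps 500 − 36.89472 = 463.10528.
Round 1 (the defendant proposes): the plaintiff can get 463.10528 next round, worth 0.96 × 463.10528 = 444.5810688 now, so the defendant offers 444.5810688, keeping 55.4189312.

444.58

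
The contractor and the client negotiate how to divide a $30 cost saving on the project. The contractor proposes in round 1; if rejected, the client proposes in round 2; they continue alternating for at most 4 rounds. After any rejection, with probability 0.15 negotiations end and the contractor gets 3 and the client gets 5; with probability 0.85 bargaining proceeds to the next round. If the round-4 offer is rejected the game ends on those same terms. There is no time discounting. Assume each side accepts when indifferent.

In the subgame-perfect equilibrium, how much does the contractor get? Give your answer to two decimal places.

By backward induction:
Round 4 (the client proposes): the contractor gets 3 if talks fail, so the client offers 3 and keeps 27.
Round 3 (the contractor proposes): rejecting gives the client an expected 0.85 × 27 + 0.15 × 5 = 23.7, so the contractor offers 23.7, keeping 6.3.
Round 2 (the client proposes): rejecting gives the contractor an expected 0.85 × 6.3 + 0.15 × 3 = 5.805. The client offers 5.805 and keeps 30 − 5.805 = 24.195.
Round 1 (the contractor proposes): rejecting gives the client an expected 0.85 × 24.195 + 0.15 × 5 = 21.31575; the contractor offers that and keeps 8.68425.

8.68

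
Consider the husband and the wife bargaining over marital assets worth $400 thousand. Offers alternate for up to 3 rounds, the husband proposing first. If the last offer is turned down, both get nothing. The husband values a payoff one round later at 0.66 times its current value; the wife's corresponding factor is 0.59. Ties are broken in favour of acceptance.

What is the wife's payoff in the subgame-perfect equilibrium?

80.24

Work backward from the last round.
Round 3 (the husband proposes): rejection yields 0 for the wife; the husband offers 0 and keeps 400.
Round 2 (the wife proposes): the husband can get 400 next round, worth 0.66 × 400 = 264 now; the wife offers that and keeps 136.
Round 1 (the husband proposes): the wife can get 136 next round, worth 0.59 × 136 = 80.24 now, so the husband offers 80.24, keeping 319.76.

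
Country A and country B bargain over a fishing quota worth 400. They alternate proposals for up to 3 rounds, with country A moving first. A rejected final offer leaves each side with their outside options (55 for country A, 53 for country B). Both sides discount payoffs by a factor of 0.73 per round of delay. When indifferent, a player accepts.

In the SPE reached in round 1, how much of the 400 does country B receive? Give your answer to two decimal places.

107.08

Solve by backward induction from round 3.
Round 3 (country A proposes): country B gets 53 if talks fail, so country A offers 53 and keeps 347.
Round 2 (country B proposes): country A can get 347 next round, worth 0.73 × 347 = 253.31 now, so country B offers 253.31, keeping 146.69.
Round 1 (country A proposes): country B can get 146.69 next round, worth 0.73 × 146.69 = 107.0837 now, so country A offers 107.0837, keeping 292.9163.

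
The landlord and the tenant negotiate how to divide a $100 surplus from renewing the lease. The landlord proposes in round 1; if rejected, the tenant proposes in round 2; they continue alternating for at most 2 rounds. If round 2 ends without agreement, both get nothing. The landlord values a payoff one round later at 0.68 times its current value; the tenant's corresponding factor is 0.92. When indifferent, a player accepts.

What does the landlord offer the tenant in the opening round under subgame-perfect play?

92

Round 2 (the tenant proposes): rejection yields 0 for the landlord; the tenant offers 0 and keeps 100.
Round 1 (the landlord proposes): the tenant can get 100 next round, worth 0.92 × 100 = 92 now. The landlord offers 92 and keeps 100 − 92 = 8.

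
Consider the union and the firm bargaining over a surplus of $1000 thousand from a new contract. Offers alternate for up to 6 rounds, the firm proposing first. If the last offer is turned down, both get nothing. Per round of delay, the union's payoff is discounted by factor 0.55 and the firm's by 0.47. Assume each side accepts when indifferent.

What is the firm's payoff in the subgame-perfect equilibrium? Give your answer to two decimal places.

By backward induction:
Round 6 (the union proposes): the firm will accept anything ≥ 0, so the union offers 0 and keeps 1000.
Round 5 (the firm proposes): the union can get 1000 next round, worth 0.55 × 1000 = 550 now, so the firm offers 550, keeping 450.
Round 4 (the union proposes): the firm can get 450 next round, worth 0.47 × 450 = 211.5 now. The union offers 211.5 and keeps 1000 − 211.5 = 788.5.
Round 3 (the firm proposes): the union can get 788.5 next round, worth 0.55 × 788.5 = 433.675 now, so the firm offers 433.675, keeping 566.325.
Round 2 (the union proposes): the firm can get 566.325 next round, worth 0.47 × 566.325 = 266.17275 now; the union offers that and keeps 733.82725.
Round 1 (the firm proposes): the union can get 733.82725 next round, worth 0.55 × 733.82725 = 403.6049875 now; the firm offers that and keeps 596.3950125.

596.40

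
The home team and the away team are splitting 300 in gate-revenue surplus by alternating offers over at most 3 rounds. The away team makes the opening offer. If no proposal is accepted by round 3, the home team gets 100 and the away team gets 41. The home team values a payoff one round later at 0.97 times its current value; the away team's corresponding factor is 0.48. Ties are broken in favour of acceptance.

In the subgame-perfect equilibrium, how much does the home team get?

197.88

Round 3 (the away team proposes): the home team gets 100 if talks fail, so the away team offers 100 and keeps 200.
Round 2 (the home team proposes): the away team can get 200 next round, worth 0.48 × 200 = 96 now. The home team offers 96 and keeps 300 − 96 = 204.
Round 1 (the away team proposes): the home team can get 204 next round, worth 0.97 × 204 = 197.88 now. The away team offers 197.88 and keeps 300 − 197.88 = 102.12.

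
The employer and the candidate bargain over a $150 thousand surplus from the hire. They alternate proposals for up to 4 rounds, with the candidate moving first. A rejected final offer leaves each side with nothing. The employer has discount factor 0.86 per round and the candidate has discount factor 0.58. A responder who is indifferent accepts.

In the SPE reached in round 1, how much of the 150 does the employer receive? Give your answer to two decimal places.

118.53

Round 4 (the employer proposes): the candidate will accept anything ≥ 0, so the employer offers 0 and keeps 150.
Round 3 (the candidate proposes): the employer can get 150 next round, worth 0.86 × 150 = 129 now; the candidate offers that and keeps 21.
Round 2 (the employer proposes): the candidate can get 21 next round, worth 0.58 × 21 = 12.18 now. The employer offers 12.18 and keeps 150 − 12.18 = 137.82.
Round 1 (the candidate proposes): the employer can get 137.82 next round, worth 0.86 × 137.82 = 118.5252 now. The candidate offers 118.5252 and keeps 150 − 118.5252 = 31.4748.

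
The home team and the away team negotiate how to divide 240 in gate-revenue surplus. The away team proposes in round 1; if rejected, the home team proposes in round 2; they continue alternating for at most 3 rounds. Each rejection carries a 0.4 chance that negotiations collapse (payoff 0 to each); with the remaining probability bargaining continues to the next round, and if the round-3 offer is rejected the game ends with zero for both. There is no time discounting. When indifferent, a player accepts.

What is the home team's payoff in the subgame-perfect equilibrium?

By backward induction:
Round 3 (the away team proposes): rejection yields 0 for the home team; the away team offers 0 and keeps 240.
Round 2 (the home team proposes): rejecting gives the away team an expected 0.6 × 240 = 144. The home team offers 144 and keeps 240 − 144 = 96.
Round 1 (the away team proposes): rejecting gives the home team an expected 0.6 × 96 = 57.6, so the away team offers 57.6, keeping 182.4.

57.6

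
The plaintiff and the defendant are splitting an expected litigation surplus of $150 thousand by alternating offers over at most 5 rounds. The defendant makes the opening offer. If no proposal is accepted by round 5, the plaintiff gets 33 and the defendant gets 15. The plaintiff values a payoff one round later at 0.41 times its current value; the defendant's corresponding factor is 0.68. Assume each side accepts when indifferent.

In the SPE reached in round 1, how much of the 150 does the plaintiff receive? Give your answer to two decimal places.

27.73

Round 5 (the defendant proposes): the plaintiff gets 33 if talks fail, so the defendant offers 33 and keeps 117.
Round 4 (the plaintiff proposes): the defendant can get 117 next round, worth 0.68 × 117 = 79.56 now. The plaintiff offers 79.56 and keeps 150 − 79.56 = 70.44.
Round 3 (the defendant proposes): the plaintiff can get 70.44 next round, worth 0.41 × 70.44 = 28.8804 now, so the defendant offers 28.8804, keeping 121.1196.
Round 2 (the plaintiff proposes): the defendant can get 121.1196 next round, worth 0.68 × 121.1196 = 82.361328 now; the plaintiff offers that and keeps 67.638672.
Round 1 (the defendant proposes): the plaintiff can get 67.638672 next round, worth 0.41 × 67.638672 = 27.73185552 now, so the defendant offers 27.73185552, keeping 122.26814448.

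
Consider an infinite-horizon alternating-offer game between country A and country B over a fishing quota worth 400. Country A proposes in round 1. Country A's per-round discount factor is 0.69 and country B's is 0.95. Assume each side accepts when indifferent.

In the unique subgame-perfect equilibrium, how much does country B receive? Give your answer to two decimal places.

341.94

When country A proposes, country B accepts any offer worth at least 0.95 times what country B would get by proposing next round; and vice versa.
This gives x = 400 − 0.95y and y = 400 − 0.69x, where x and y are each side's share when it proposes.
Hence (1 − 0.95·0.69)x = 400(1 − 0.95), i.e. 0.3445·x = 20.
x ≈ 58.0552; country B's share is 400 − x ≈ 341.9448.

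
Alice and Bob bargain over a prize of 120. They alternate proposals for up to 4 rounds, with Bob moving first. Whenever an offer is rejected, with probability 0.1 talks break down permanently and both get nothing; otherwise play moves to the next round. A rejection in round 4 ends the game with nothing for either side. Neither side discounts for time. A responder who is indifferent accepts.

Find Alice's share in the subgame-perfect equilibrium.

Round 4 (Alice proposes): rejection yields 0 for Bob; Alice offers 0 and keeps 120.
Round 3 (Bob proposes): rejecting gives Alice an expected 0.9 × 120 = 108; Bob offers that and keeps 12.
Round 2 (Alice proposes): rejecting gives Bob an expected 0.9 × 12 = 10.8. Alice offers 10.8 and keeps 120 − 10.8 = 109.2.
Round 1 (Bob proposes): rejecting gives Alice an expected 0.9 × 109.2 = 98.28; Bob offers that and keeps 21.72.

98.28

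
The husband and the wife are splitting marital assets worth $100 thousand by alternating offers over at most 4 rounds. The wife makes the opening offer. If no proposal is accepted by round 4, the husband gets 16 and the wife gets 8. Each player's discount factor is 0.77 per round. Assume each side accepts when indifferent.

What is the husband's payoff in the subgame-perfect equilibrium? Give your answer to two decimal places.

59.71

Round 4 (the husband proposes): the wife gets 8 if talks fail, so the husband offers 8 and keeps 92.
Round 3 (the wife proposes): the husband can get 92 next round, worth 0.77 × 92 = 70.84 now; the wife offers that and keeps 29.16.
Round 2 (the husband proposes): the wife can get 29.16 next round, worth 0.77 × 29.16 = 22.4532 now, so the husband offers 22.4532, keeping 77.5468.
Round 1 (the wife proposes): the husband can get 77.5468 next round, worth 0.77 × 77.5468 = 59.711036 now. The wife offers 59.711036 and keeps 100 − 59.711036 = 40.288964.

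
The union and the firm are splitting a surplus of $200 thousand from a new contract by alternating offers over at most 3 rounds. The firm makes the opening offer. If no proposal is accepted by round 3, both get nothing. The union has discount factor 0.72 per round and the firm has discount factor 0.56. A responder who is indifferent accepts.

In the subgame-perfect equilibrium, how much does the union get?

Round 3 (the firm proposes): the union will accept anything ≥ 0, so the firm offers 0 and keeps 200.
Round 2 (the union proposes): the firm can get 200 next round, worth 0.56 × 200 = 112 now. The union offers 112 and keeps 200 − 112 = 88.
Round 1 (the firm proposes): the union can get 88 next round, worth 0.72 × 88 = 63.36 now, so the firm offers 63.36, keeping 136.64.

63.36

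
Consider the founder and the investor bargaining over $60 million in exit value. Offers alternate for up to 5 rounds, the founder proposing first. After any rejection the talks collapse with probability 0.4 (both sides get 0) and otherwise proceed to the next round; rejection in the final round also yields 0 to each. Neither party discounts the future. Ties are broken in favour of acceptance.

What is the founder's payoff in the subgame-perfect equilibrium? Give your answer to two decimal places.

40.42

By backward induction:
Round 5 (the founder proposes): rejection yields 0 for the investor; the founder offers 0 and keeps 60.
Round 4 (the investor proposes): rejecting gives the founder an expected 0.6 × 60 = 36; the investor offers that and keeps 24.
Round 3 (the founder proposes): rejecting gives the investor an expected 0.6 × 24 = 14.4; the founder offers that and keeps 45.6.
Round 2 (the investor proposes): rejecting gives the founder an expected 0.6 × 45.6 = 27.36, so the investor offers 27.36, keeping 32.64.
Round 1 (the founder proposes): rejecting gives the investor an expected 0.6 × 32.64 = 19.584. The founder offers 19.584 and keeps 60 − 19.584 = 40.416.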